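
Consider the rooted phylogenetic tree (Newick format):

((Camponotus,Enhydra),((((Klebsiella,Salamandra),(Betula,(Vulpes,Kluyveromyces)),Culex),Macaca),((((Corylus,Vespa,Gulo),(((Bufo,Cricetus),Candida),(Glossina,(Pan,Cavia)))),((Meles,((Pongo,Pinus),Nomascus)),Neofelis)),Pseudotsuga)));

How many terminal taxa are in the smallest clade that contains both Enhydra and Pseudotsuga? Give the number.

The MRCA of Enhydra and Pseudotsuga is the root, so the clade is the entire tree.
That clade contains 24 terminal taxa: Betula, Bufo, Camponotus, Candida, Cavia, Corylus, Cricetus, Culex, Enhydra, Glossina, Gulo, Klebsiella, Kluyveromyces, Macaca, Meles, Neofelis, Nomascus, Pan, Pinus, Pongo, Pseudotsuga, Salamandra, Vespa, Vulpes.

24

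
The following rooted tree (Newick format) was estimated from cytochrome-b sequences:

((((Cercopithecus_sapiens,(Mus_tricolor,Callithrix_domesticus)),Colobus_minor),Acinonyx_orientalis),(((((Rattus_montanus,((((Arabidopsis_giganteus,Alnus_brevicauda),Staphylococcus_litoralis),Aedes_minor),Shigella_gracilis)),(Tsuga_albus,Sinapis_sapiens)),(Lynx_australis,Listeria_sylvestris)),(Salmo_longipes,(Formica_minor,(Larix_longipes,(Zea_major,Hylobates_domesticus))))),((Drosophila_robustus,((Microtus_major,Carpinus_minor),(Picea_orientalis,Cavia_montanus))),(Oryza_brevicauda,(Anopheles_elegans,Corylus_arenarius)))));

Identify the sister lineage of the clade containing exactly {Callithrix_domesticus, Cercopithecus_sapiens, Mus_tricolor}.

The clade containing exactly {Callithrix_domesticus, Cercopithecus_sapiens, Mus_tricolor} attaches to the tree at the node subtending ((Cercopithecus_sapiens,(Mus_tricolor,Callithrix_domesticus)),Colobus_minor).
The other lineage descending from that same node — the sister group — is the single tip Colobus_minor.

Colobus_minor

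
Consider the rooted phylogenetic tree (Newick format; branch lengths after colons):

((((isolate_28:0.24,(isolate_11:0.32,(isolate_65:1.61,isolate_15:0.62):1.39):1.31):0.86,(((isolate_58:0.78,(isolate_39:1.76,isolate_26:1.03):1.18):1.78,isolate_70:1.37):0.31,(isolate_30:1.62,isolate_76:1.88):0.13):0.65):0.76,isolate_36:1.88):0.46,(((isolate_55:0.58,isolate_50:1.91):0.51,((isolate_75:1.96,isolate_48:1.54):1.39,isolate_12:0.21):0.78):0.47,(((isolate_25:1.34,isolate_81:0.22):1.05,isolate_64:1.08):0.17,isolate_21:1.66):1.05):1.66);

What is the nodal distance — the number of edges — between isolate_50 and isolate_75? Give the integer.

5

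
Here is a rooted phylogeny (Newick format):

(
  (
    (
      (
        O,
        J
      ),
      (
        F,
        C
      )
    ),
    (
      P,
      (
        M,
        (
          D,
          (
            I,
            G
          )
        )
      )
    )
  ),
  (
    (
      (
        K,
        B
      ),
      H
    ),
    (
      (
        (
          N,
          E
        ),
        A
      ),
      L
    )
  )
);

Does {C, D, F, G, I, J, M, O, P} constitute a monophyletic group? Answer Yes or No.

Yes

The most recent common ancestor of these taxa subtends (((O,J),(F,C)),(P,(M,(D,(I,G))))).
That clade has exactly 9 tips — every listed taxon and nothing else — so the group is monophyletic.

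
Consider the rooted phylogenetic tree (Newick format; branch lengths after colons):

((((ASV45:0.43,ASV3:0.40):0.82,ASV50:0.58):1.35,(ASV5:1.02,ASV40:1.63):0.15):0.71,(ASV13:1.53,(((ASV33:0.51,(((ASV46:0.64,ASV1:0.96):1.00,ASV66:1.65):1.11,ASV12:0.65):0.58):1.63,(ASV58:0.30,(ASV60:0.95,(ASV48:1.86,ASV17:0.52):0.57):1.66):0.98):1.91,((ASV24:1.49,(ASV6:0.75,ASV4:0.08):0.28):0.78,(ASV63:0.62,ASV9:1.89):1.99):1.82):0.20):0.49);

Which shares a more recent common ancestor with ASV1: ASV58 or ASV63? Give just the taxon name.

The MRCA of ASV1 and ASV58 subtends ((ASV33,(((ASV46,ASV1),ASV66),ASV12)),(ASV58,(ASV60,(ASV48,ASV17)))) (9 taxa).
The MRCA of ASV1 and ASV63 subtends (((ASV33,(((ASV46,ASV1),ASV66),ASV12)),(ASV58,(ASV60,(ASV48,ASV17)))),((ASV24,(ASV6,ASV4)),(ASV63,ASV9))) (14 taxa).
The first is nested inside the second, so ASV1 shares a more recent common ancestor with ASV58.

ASV58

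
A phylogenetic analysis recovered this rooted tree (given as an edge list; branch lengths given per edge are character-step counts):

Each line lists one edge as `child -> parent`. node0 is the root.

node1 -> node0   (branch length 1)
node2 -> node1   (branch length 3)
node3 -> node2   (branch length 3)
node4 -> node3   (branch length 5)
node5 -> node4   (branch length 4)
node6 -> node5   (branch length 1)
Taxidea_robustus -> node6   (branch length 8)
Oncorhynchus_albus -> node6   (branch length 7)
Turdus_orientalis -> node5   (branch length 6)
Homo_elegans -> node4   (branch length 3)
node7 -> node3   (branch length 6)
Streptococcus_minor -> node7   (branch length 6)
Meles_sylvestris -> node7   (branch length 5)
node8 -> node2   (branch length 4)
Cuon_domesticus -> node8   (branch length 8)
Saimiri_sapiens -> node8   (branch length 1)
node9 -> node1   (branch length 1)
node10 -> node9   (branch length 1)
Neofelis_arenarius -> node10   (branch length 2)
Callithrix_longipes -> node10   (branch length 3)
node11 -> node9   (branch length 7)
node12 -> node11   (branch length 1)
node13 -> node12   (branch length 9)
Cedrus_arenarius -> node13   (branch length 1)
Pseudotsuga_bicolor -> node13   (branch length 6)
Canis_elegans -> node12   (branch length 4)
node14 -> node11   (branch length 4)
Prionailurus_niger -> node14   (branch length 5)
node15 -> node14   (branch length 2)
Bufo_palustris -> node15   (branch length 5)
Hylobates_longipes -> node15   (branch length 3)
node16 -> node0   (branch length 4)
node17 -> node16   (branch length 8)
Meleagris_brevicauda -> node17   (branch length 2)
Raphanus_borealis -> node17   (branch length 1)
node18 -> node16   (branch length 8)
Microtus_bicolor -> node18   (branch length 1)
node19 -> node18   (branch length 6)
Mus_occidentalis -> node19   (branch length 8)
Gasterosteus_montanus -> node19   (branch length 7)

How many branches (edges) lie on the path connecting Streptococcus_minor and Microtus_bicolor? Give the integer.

8

The MRCA of Streptococcus_minor and Microtus_bicolor is the root of the tree.
From Streptococcus_minor up to that node: 5 branches. From Microtus_bicolor up to the same node: 3 branches. Total: 5 + 3 = 8.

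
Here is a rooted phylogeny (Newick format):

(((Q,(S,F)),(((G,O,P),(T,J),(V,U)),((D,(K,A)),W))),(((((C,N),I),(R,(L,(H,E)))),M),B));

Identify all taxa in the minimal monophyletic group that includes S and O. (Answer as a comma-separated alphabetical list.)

A, D, F, G, J, K, O, P, Q, S, T, U, V, W

Tracing S: it sits inside (S,F).
Tracing O: it sits inside (G,O,P).
The smallest clade enclosing both is ((Q,(S,F)),(((G,O,P),(T,J),(V,U)),((D,(K,A)),W))); the answer is its 14 terminal taxa in alphabetical order.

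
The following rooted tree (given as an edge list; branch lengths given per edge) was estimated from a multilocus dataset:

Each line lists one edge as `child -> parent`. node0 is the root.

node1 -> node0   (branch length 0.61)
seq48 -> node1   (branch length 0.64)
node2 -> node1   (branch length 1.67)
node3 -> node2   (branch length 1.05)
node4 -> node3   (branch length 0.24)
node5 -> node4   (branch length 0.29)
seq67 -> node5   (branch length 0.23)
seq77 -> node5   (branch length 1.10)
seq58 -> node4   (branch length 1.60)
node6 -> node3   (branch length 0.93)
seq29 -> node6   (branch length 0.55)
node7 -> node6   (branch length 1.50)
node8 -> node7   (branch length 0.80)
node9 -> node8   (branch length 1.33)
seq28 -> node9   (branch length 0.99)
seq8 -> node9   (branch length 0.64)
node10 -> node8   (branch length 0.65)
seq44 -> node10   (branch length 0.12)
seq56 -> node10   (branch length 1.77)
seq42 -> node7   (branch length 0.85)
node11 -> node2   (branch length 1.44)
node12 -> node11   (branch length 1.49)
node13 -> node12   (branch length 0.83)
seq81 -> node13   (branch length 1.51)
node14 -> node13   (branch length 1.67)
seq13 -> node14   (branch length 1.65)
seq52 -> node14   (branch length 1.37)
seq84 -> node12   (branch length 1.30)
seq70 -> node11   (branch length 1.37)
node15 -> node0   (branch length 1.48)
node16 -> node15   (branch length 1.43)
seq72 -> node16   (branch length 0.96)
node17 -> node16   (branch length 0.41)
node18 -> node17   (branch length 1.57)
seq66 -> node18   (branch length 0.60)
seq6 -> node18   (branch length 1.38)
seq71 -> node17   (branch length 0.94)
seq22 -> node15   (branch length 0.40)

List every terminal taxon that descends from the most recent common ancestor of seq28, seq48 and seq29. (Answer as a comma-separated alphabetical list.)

Tracing seq28: it sits inside (seq28,seq8).
Tracing seq48: it sits inside (seq48,((((seq67,seq77),seq58),(seq29,(((seq28,seq8),(seq44,seq56)),seq42))),(((seq81,(seq13,seq52)),seq84),seq70))).
Tracing seq29: it sits inside (seq29,(((seq28,seq8),(seq44,seq56)),seq42)).
The smallest clade enclosing all 3 is (seq48,((((seq67,seq77),seq58),(seq29,(((seq28,seq8),(seq44,seq56)),seq42))),(((seq81,(seq13,seq52)),seq84),seq70))); the answer is its 15 terminal taxa in alphabetical order.

seq13, seq28, seq29, seq42, seq44, seq48, seq52, seq56, seq58, seq67, seq70, seq77, seq8, seq81, seq84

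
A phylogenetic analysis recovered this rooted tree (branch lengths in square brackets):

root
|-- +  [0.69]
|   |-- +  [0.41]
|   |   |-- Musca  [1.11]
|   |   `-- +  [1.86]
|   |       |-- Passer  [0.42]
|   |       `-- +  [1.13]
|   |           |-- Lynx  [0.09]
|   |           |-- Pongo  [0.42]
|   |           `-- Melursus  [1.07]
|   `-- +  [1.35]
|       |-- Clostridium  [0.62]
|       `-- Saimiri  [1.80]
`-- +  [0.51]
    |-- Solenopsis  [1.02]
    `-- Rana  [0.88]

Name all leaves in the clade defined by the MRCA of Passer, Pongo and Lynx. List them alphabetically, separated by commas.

Lynx, Melursus, Passer, Pongo

Tracing Passer: it sits inside (Passer,(Lynx,Pongo,Melursus)).
Tracing Pongo: it sits inside (Lynx,Pongo,Melursus).
Tracing Lynx: it sits inside (Lynx,Pongo,Melursus).
The smallest clade enclosing all 3 is (Passer,(Lynx,Pongo,Melursus)); the answer is its 4 terminal taxa in alphabetical order.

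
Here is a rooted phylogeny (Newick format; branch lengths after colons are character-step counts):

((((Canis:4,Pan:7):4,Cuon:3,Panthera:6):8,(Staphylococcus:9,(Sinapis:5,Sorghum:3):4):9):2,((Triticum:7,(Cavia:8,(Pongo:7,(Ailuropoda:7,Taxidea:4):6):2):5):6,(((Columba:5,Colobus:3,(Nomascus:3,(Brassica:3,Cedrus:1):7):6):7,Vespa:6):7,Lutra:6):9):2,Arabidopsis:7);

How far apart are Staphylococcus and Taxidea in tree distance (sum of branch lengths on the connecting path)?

The path runs Staphylococcus → … → MRCA → … → Taxidea; the MRCA is the root of the tree.
Branch lengths along that path: 9 + 9 + 2 + 2 + 6 + 5 + 2 + 6 + 4 = 45.

45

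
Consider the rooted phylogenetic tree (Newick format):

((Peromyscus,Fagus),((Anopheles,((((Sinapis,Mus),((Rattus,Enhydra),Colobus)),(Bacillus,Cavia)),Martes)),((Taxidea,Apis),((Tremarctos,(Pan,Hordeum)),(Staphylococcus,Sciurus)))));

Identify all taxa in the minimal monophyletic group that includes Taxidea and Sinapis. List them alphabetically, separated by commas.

Anopheles, Apis, Bacillus, Cavia, Colobus, Enhydra, Hordeum, Martes, Mus, Pan, Rattus, Sciurus, Sinapis, Staphylococcus, Taxidea, Tremarctos

Tracing Taxidea: it sits inside (Taxidea,Apis).
Tracing Sinapis: it sits inside (Sinapis,Mus).
The smallest clade enclosing both is ((Anopheles,((((Sinapis,Mus),((Rattus,Enhydra),Colobus)),(Bacillus,Cavia)),Martes)),((Taxidea,Apis),((Tremarctos,(Pan,Hordeum)),(Staphylococcus,Sciurus)))); the answer is its 16 terminal taxa in alphabetical order.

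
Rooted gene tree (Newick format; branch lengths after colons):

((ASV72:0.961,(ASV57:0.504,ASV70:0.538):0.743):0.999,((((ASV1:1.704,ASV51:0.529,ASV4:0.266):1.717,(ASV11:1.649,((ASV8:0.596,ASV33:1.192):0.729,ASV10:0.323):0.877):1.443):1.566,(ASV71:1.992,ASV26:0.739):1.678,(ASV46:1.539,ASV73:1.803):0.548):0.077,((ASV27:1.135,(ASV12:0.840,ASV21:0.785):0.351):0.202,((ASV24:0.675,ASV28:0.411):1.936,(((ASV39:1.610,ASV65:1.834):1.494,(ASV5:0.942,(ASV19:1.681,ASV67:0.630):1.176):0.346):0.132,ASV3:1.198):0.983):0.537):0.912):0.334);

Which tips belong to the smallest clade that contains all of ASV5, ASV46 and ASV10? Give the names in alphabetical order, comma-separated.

ASV1, ASV10, ASV11, ASV12, ASV19, ASV21, ASV24, ASV26, ASV27, ASV28, ASV3, ASV33, ASV39, ASV4, ASV46, ASV5, ASV51, ASV65, ASV67, ASV71, ASV73, ASV8

Tracing ASV5: it sits inside (ASV5,(ASV19,ASV67)).
Tracing ASV46: it sits inside (ASV46,ASV73).
Tracing ASV10: it sits inside ((ASV8,ASV33),ASV10).
The smallest clade enclosing all 3 is ((((ASV1,ASV51,ASV4),(ASV11,((ASV8,ASV33),ASV10))),(ASV71,ASV26),(ASV46,ASV73)),((ASV27,(ASV12,ASV21)),((ASV24,ASV28),(((ASV39,ASV65),(ASV5,(ASV19,ASV67))),ASV3)))); the answer is its 22 terminal taxa in alphabetical order.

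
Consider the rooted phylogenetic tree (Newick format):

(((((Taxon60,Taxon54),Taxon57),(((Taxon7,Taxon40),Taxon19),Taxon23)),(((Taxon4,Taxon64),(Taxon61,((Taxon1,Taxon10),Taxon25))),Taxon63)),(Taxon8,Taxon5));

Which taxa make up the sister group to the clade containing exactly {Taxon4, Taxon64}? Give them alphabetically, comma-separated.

The clade containing exactly {Taxon4, Taxon64} attaches to the tree at the node subtending ((Taxon4,Taxon64),(Taxon61,((Taxon1,Taxon10),Taxon25))).
The other lineage descending from that same node — the sister group — is (Taxon61,((Taxon1,Taxon10),Taxon25)); its 4 tips in alphabetical order are the answer.

Taxon1, Taxon10, Taxon25, Taxon61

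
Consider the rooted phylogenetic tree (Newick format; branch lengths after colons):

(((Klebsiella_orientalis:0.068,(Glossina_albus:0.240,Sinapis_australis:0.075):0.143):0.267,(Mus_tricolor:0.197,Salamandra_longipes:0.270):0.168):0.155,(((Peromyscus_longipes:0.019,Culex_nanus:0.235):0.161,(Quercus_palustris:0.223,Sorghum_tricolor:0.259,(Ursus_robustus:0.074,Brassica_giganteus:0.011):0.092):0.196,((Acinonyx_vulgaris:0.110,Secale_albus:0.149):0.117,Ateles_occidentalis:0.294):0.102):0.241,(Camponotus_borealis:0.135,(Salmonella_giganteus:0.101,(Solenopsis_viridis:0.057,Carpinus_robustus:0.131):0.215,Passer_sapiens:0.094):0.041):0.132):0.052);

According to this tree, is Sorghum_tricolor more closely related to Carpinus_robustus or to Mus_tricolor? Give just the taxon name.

The MRCA of Sorghum_tricolor and Carpinus_robustus subtends (((Peromyscus_longipes,Culex_nanus),(Quercus_palustris,Sorghum_tricolor,(Ursus_robustus,Brassica_giganteus)),((Acinonyx_vulgaris,Secale_albus),Ateles_occidentalis)),(Camponotus_borealis,(Salmonella_giganteus,(Solenopsis_viridis,Carpinus_robustus),Passer_sapiens))) (14 taxa).
The MRCA of Sorghum_tricolor and Mus_tricolor is the root, subtending the entire tree (19 taxa).
The first is nested inside the second, so Sorghum_tricolor shares a more recent common ancestor with Carpinus_robustus.

Carpinus_robustus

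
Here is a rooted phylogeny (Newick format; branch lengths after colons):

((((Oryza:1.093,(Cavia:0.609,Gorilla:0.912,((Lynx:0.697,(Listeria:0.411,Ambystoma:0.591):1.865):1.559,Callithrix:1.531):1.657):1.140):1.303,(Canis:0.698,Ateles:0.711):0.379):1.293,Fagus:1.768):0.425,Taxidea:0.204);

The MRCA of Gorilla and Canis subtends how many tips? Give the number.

9

The MRCA of Gorilla and Canis is the node subtending ((Oryza,(Cavia,Gorilla,((Lynx,(Listeria,Ambystoma)),Callithrix))),(Canis,Ateles)).
That clade contains 9 terminal taxa: Ambystoma, Ateles, Callithrix, Canis, Cavia, Gorilla, Listeria, Lynx, Oryza.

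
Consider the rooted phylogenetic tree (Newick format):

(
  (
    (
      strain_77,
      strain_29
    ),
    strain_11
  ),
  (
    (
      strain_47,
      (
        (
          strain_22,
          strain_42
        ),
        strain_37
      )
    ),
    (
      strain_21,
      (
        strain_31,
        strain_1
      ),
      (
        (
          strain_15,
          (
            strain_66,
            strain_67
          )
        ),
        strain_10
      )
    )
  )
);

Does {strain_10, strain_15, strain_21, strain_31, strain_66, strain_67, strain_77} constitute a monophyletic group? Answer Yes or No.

The MRCA of the listed taxa is the root, so the smallest clade containing them is the whole tree.
That clade also contains strain_1, strain_11, strain_22, strain_29, strain_37, strain_42, strain_47, which are not in the proposed group, so the group is not monophyletic.

No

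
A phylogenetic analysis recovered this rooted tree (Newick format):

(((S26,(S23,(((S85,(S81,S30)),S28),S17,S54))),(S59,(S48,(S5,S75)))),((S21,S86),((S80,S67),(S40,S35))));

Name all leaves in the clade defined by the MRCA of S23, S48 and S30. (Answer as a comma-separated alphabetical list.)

S17, S23, S26, S28, S30, S48, S5, S54, S59, S75, S81, S85

Tracing S23: it sits inside (S23,(((S85,(S81,S30)),S28),S17,S54)).
Tracing S48: it sits inside (S48,(S5,S75)).
Tracing S30: it sits inside (S81,S30).
The smallest clade enclosing all 3 is ((S26,(S23,(((S85,(S81,S30)),S28),S17,S54))),(S59,(S48,(S5,S75)))); the answer is its 12 terminal taxa in alphabetical order.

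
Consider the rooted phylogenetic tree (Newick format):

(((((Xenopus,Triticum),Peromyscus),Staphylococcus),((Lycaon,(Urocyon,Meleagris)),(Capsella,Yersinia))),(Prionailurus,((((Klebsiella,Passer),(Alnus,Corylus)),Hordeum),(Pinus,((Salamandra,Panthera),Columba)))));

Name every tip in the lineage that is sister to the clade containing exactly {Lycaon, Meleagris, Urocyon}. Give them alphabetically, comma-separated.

Capsella, Yersinia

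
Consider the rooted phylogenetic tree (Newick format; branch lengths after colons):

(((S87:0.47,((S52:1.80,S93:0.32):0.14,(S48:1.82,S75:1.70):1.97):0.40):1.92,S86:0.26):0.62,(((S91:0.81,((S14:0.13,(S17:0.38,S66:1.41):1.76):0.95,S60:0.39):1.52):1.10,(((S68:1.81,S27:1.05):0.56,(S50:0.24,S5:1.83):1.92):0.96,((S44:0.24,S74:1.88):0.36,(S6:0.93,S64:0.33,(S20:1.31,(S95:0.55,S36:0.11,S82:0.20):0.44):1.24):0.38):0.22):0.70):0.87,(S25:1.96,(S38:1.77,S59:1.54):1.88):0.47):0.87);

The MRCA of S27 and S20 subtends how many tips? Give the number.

12

The MRCA of S27 and S20 is the node subtending (((S68,S27),(S50,S5)),((S44,S74),(S6,S64,(S20,(S95,S36,S82))))).
That clade contains 12 terminal taxa: S20, S27, S36, S44, S5, S50, S6, S64, S68, S74, S82, S95.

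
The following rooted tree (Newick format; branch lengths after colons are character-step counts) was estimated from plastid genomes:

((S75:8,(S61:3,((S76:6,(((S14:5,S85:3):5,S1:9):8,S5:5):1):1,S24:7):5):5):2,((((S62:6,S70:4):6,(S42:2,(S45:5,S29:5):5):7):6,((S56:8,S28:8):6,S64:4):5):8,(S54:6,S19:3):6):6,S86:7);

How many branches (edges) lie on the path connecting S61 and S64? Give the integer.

The MRCA of S61 and S64 is the root of the tree.
From S61 up to that node: 3 branches. From S64 up to the same node: 4 branches. Total: 3 + 4 = 7.

7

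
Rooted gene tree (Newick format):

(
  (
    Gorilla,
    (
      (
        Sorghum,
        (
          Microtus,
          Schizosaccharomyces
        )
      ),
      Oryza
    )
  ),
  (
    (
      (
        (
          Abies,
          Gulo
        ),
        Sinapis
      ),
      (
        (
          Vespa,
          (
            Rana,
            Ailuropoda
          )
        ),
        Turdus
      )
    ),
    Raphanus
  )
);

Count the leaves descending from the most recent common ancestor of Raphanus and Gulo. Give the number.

8

The MRCA of Raphanus and Gulo is the node subtending ((((Abies,Gulo),Sinapis),((Vespa,(Rana,Ailuropoda)),Turdus)),Raphanus).
That clade contains 8 terminal taxa: Abies, Ailuropoda, Gulo, Rana, Raphanus, Sinapis, Turdus, Vespa.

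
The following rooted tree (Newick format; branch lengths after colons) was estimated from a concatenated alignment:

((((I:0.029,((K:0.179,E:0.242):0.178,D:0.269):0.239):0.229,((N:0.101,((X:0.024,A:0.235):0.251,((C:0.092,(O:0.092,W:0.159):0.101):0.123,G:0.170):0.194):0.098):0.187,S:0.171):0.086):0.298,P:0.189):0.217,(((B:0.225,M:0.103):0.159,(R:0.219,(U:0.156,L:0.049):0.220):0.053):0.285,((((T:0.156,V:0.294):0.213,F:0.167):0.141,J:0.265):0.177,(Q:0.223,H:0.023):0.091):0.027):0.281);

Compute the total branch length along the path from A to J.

2.122

The path runs A → … → MRCA → … → J; the MRCA is the root of the tree.
Branch lengths along that path: 0.235 + 0.251 + 0.098 + 0.187 + 0.086 + 0.298 + 0.217 + 0.281 + 0.027 + 0.177 + 0.265 = 2.122.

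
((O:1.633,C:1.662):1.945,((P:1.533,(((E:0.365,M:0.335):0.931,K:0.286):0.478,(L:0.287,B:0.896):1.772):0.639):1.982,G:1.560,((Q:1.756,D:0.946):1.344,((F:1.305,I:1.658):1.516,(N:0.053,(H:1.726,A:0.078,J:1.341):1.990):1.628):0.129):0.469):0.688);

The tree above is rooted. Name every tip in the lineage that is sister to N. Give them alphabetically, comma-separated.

A, H, J

N attaches to the tree at the node subtending (N,(H,A,J)).
The other lineage descending from that same node — the sister group — is (H,A,J); its 3 tips in alphabetical order are the answer.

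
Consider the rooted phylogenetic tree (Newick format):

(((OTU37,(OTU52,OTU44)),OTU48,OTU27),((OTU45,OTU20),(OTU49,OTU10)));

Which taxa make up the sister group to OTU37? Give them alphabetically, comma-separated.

OTU44, OTU52

OTU37 attaches to the tree at the node subtending (OTU37,(OTU52,OTU44)).
The other lineage descending from that same node — the sister group — is (OTU52,OTU44); its 2 tips in alphabetical order are the answer.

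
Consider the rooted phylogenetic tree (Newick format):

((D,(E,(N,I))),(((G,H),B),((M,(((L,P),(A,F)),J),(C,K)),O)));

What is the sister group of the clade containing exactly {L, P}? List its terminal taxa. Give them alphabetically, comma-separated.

The clade containing exactly {L, P} attaches to the tree at the node subtending ((L,P),(A,F)).
The other lineage descending from that same node — the sister group — is (A,F); its 2 tips in alphabetical order are the answer.

A, F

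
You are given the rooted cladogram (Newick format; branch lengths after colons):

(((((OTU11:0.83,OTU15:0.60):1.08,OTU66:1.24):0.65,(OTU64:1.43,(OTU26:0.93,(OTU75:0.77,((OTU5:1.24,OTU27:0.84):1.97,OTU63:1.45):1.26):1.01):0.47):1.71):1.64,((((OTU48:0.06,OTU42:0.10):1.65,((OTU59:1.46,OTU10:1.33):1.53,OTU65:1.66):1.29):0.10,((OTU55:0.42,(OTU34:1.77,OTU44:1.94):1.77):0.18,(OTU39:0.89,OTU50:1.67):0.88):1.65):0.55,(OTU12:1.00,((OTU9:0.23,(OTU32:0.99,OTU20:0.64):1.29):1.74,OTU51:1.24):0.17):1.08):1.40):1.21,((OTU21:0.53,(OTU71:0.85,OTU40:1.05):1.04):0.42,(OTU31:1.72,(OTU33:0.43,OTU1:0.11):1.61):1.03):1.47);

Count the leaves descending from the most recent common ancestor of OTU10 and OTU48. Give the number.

5

The MRCA of OTU10 and OTU48 is the node subtending ((OTU48,OTU42),((OTU59,OTU10),OTU65)).
That clade contains 5 terminal taxa: OTU10, OTU42, OTU48, OTU59, OTU65.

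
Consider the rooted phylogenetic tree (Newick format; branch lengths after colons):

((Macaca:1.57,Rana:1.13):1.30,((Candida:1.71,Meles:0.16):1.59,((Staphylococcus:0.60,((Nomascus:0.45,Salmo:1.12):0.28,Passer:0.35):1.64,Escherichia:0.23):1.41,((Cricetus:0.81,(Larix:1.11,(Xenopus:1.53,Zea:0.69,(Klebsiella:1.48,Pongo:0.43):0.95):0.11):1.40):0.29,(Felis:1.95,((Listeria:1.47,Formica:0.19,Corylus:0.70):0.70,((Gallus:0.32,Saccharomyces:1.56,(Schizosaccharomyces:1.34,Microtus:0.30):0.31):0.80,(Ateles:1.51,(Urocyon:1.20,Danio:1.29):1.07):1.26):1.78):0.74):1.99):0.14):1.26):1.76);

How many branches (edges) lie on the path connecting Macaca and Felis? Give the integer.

7

The MRCA of Macaca and Felis is the root of the tree.
From Macaca up to that node: 2 branches. From Felis up to the same node: 5 branches. Total: 2 + 5 = 7.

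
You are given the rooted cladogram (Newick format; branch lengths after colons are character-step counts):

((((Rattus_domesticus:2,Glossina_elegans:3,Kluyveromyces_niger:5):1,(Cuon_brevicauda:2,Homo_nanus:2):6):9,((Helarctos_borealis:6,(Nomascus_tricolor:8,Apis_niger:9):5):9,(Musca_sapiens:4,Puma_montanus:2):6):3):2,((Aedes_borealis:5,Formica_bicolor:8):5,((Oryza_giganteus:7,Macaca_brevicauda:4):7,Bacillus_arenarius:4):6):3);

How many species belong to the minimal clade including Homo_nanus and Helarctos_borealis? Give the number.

The MRCA of Homo_nanus and Helarctos_borealis is the node subtending (((Rattus_domesticus,Glossina_elegans,Kluyveromyces_niger),(Cuon_brevicauda,Homo_nanus)),((Helarctos_borealis,(Nomascus_tricolor,Apis_niger)),(Musca_sapiens,Puma_montanus))).
That clade contains 10 terminal taxa: Apis_niger, Cuon_brevicauda, Glossina_elegans, Helarctos_borealis, Homo_nanus, Kluyveromyces_niger, Musca_sapiens, Nomascus_tricolor, Puma_montanus, Rattus_domesticus.

10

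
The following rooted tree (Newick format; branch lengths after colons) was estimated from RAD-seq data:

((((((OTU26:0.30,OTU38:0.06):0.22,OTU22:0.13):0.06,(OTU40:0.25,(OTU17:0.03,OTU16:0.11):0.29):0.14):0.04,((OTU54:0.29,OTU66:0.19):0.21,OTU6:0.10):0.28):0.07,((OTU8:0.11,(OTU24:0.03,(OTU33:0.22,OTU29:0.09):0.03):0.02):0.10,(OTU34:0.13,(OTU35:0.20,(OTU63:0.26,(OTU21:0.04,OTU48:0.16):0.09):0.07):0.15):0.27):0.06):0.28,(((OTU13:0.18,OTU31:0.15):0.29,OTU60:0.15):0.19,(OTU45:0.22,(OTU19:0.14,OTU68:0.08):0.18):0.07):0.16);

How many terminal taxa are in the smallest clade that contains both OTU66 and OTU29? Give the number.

18

The MRCA of OTU66 and OTU29 is the node subtending (((((OTU26,OTU38),OTU22),(OTU40,(OTU17,OTU16))),((OTU54,OTU66),OTU6)),((OTU8,(OTU24,(OTU33,OTU29))),(OTU34,(OTU35,(OTU63,(OTU21,OTU48)))))).
That clade contains 18 terminal taxa: OTU16, OTU17, OTU21, OTU22, OTU24, OTU26, OTU29, OTU33, OTU34, OTU35, OTU38, OTU40, OTU48, OTU54, OTU6, OTU63, OTU66, OTU8.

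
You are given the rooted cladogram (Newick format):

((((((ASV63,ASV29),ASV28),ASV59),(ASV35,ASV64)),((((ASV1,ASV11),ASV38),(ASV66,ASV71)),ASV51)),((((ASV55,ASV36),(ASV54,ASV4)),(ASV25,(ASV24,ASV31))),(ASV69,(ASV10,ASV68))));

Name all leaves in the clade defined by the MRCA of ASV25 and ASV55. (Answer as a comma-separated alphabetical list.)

ASV24, ASV25, ASV31, ASV36, ASV4, ASV54, ASV55

Tracing ASV25: it sits inside (ASV25,(ASV24,ASV31)).
Tracing ASV55: it sits inside (ASV55,ASV36).
The smallest clade enclosing both is (((ASV55,ASV36),(ASV54,ASV4)),(ASV25,(ASV24,ASV31))); the answer is its 7 terminal taxa in alphabetical order.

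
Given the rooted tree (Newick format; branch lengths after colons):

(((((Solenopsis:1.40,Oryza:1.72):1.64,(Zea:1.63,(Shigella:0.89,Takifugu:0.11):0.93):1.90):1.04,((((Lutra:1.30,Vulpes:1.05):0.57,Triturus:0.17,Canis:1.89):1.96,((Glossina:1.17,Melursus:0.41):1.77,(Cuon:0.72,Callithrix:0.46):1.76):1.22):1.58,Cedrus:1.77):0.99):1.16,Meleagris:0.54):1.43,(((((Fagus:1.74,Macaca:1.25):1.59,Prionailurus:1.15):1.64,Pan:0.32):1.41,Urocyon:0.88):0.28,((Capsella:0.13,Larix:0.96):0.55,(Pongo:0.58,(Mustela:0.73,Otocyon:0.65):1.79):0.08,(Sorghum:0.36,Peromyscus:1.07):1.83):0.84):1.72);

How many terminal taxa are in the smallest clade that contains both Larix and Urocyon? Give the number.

12

The MRCA of Larix and Urocyon is the node subtending (((((Fagus,Macaca),Prionailurus),Pan),Urocyon),((Capsella,Larix),(Pongo,(Mustela,Otocyon)),(Sorghum,Peromyscus))).
That clade contains 12 terminal taxa: Capsella, Fagus, Larix, Macaca, Mustela, Otocyon, Pan, Peromyscus, Pongo, Prionailurus, Sorghum, Urocyon.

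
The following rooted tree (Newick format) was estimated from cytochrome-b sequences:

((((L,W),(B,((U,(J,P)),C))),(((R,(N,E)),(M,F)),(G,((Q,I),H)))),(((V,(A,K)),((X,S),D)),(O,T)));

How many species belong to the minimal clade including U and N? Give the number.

The MRCA of U and N is the node subtending (((L,W),(B,((U,(J,P)),C))),(((R,(N,E)),(M,F)),(G,((Q,I),H)))).
That clade contains 16 terminal taxa: B, C, E, F, G, H, I, J, L, M, N, P, Q, R, U, W.

16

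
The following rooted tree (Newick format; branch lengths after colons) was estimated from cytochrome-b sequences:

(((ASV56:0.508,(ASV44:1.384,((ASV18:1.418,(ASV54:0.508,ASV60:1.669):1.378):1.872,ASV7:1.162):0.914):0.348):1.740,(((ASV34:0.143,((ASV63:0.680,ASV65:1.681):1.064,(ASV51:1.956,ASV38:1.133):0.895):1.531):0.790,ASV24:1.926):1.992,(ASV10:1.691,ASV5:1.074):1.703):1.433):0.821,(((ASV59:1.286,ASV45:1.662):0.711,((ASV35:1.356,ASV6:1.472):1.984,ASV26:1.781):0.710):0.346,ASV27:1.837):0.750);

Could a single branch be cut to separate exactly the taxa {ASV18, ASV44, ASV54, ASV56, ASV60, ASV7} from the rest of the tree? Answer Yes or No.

The most recent common ancestor of these taxa subtends (ASV56,(ASV44,((ASV18,(ASV54,ASV60)),ASV7))).
That clade has exactly 6 tips — every listed taxon and nothing else — so the group is monophyletic.

Yes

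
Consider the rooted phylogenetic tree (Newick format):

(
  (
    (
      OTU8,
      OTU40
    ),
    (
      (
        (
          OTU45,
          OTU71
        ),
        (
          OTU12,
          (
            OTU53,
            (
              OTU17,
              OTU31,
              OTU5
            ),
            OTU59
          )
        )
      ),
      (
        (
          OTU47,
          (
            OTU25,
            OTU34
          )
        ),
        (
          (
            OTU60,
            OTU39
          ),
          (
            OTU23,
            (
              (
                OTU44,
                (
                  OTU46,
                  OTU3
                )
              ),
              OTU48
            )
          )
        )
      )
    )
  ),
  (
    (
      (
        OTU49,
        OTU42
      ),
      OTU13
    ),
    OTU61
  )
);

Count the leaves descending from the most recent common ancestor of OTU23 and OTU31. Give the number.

18

The MRCA of OTU23 and OTU31 is the node subtending (((OTU45,OTU71),(OTU12,(OTU53,(OTU17,OTU31,OTU5),OTU59))),((OTU47,(OTU25,OTU34)),((OTU60,OTU39),(OTU23,((OTU44,(OTU46,OTU3)),OTU48))))).
That clade contains 18 terminal taxa: OTU12, OTU17, OTU23, OTU25, OTU3, OTU31, OTU34, OTU39, OTU44, OTU45, OTU46, OTU47, OTU48, OTU5, OTU53, OTU59, OTU60, OTU71.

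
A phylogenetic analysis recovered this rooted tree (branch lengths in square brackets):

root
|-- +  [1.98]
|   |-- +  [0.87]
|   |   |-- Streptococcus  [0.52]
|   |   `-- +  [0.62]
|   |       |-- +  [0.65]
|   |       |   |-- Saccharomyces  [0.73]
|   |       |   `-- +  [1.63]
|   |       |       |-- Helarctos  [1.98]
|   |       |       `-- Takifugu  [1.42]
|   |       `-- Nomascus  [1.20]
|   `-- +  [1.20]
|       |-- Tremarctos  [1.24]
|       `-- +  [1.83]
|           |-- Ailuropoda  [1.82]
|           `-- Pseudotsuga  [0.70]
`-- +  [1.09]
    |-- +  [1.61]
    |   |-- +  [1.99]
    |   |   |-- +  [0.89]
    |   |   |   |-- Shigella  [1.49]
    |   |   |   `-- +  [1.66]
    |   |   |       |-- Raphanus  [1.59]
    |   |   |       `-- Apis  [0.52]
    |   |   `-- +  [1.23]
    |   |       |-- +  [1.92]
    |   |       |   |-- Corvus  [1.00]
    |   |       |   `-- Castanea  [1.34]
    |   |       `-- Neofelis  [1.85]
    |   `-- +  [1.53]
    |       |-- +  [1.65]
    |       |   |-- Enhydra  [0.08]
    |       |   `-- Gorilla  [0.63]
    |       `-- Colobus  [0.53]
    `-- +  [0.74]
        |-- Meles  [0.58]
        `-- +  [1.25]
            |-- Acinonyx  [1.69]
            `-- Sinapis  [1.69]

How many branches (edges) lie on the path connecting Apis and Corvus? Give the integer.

The MRCA of Apis and Corvus is the node subtending ((Shigella,(Raphanus,Apis)),((Corvus,Castanea),Neofelis)).
From Apis up to that node: 3 branches. From Corvus up to the same node: 3 branches. Total: 3 + 3 = 6.

6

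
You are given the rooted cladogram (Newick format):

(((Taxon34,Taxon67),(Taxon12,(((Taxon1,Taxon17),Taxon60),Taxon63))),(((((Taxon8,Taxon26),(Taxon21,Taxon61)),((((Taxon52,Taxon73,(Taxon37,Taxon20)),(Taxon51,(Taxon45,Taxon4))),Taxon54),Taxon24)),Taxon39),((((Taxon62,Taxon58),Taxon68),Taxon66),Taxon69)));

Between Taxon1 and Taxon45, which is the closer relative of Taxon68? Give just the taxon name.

Taxon45

The MRCA of Taxon68 and Taxon45 subtends (((((Taxon8,Taxon26),(Taxon21,Taxon61)),((((Taxon52,Taxon73,(Taxon37,Taxon20)),(Taxon51,(Taxon45,Taxon4))),Taxon54),Taxon24)),Taxon39),((((Taxon62,Taxon58),Taxon68),Taxon66),Taxon69)) (19 taxa).
The MRCA of Taxon68 and Taxon1 is the root, subtending the entire tree (26 taxa).
The first is nested inside the second, so Taxon68 shares a more recent common ancestor with Taxon45.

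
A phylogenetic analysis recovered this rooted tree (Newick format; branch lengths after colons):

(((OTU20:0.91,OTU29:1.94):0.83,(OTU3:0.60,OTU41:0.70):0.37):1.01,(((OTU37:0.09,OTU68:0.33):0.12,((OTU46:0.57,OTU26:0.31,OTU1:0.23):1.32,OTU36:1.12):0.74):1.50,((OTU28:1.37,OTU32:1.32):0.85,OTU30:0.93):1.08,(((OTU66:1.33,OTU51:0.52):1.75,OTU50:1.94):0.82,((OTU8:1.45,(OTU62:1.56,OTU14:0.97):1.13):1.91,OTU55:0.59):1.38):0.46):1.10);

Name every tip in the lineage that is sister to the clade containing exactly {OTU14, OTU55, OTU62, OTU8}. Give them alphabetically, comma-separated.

OTU50, OTU51, OTU66

The clade containing exactly {OTU14, OTU55, OTU62, OTU8} attaches to the tree at the node subtending (((OTU66,OTU51),OTU50),((OTU8,(OTU62,OTU14)),OTU55)).
The other lineage descending from that same node — the sister group — is ((OTU66,OTU51),OTU50); its 3 tips in alphabetical order are the answer.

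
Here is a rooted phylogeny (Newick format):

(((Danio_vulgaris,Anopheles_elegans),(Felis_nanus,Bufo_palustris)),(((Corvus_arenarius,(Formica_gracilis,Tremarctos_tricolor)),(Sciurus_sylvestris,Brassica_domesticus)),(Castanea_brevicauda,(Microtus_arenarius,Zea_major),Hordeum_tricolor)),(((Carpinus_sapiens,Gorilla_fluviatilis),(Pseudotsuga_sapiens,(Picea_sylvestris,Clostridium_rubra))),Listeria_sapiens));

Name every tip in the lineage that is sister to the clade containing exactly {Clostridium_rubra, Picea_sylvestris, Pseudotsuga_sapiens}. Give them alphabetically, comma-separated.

Carpinus_sapiens, Gorilla_fluviatilis

The clade containing exactly {Clostridium_rubra, Picea_sylvestris, Pseudotsuga_sapiens} attaches to the tree at the node subtending ((Carpinus_sapiens,Gorilla_fluviatilis),(Pseudotsuga_sapiens,(Picea_sylvestris,Clostridium_rubra))).
The other lineage descending from that same node — the sister group — is (Carpinus_sapiens,Gorilla_fluviatilis); its 2 tips in alphabetical order are the answer.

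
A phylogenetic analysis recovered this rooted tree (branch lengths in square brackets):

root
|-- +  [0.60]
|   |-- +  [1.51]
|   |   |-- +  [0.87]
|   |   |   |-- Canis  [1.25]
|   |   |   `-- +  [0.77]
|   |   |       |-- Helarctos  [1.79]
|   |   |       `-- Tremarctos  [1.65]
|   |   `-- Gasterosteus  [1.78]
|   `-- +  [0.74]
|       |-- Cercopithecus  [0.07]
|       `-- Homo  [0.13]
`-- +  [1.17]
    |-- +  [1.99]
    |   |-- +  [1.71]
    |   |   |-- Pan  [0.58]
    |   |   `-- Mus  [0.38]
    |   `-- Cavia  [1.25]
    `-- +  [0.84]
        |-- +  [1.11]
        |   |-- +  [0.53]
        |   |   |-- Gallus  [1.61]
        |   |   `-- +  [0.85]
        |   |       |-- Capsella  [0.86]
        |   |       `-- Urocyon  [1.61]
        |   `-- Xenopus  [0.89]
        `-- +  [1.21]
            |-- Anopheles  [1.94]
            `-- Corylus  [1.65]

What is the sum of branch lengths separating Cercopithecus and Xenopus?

The path runs Cercopithecus → … → MRCA → … → Xenopus; the MRCA is the root of the tree.
Branch lengths along that path: 0.07 + 0.74 + 0.60 + 1.17 + 0.84 + 1.11 + 0.89 = 5.42.

5.42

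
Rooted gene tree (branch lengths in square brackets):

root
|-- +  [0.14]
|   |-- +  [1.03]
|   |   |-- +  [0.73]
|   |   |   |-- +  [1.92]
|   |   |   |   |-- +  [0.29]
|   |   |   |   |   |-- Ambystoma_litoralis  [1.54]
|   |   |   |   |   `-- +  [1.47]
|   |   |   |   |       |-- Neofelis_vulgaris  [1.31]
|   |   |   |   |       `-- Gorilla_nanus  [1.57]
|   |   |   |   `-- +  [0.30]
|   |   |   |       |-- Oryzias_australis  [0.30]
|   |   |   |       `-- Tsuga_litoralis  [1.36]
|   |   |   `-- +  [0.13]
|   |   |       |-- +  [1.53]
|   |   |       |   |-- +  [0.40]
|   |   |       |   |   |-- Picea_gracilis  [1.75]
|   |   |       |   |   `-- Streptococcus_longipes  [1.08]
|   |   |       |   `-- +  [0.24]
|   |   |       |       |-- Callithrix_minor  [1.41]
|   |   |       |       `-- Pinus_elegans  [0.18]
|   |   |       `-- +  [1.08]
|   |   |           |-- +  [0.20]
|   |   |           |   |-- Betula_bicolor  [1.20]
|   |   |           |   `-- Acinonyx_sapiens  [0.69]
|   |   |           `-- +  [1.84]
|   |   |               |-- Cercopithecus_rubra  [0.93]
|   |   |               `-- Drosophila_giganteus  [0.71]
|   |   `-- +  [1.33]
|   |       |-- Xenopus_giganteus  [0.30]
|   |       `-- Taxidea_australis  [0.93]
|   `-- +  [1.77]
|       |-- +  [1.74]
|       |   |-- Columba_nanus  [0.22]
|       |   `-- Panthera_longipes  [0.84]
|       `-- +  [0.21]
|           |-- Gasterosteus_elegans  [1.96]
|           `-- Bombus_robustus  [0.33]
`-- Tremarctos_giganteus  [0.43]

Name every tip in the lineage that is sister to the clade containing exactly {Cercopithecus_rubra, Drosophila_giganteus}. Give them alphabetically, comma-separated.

The clade containing exactly {Cercopithecus_rubra, Drosophila_giganteus} attaches to the tree at the node subtending ((Betula_bicolor,Acinonyx_sapiens),(Cercopithecus_rubra,Drosophila_giganteus)).
The other lineage descending from that same node — the sister group — is (Betula_bicolor,Acinonyx_sapiens); its 2 tips in alphabetical order are the answer.

Acinonyx_sapiens, Betula_bicolor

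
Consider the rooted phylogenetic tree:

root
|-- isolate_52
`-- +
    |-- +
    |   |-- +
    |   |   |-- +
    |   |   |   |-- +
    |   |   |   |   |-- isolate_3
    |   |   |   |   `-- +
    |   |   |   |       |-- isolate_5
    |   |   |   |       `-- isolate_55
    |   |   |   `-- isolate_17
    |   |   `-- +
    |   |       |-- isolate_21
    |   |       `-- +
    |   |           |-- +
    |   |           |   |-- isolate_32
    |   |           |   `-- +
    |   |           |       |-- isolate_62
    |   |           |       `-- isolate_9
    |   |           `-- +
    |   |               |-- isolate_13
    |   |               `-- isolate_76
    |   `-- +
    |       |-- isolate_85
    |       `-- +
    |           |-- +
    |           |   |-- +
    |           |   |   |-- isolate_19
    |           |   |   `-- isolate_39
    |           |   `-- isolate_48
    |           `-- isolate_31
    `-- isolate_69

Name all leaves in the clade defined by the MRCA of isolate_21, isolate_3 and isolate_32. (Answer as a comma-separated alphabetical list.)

isolate_13, isolate_17, isolate_21, isolate_3, isolate_32, isolate_5, isolate_55, isolate_62, isolate_76, isolate_9

Tracing isolate_21: it sits inside (isolate_21,((isolate_32,(isolate_62,isolate_9)),(isolate_13,isolate_76))).
Tracing isolate_3: it sits inside (isolate_3,(isolate_5,isolate_55)).
Tracing isolate_32: it sits inside (isolate_32,(isolate_62,isolate_9)).
The smallest clade enclosing all 3 is (((isolate_3,(isolate_5,isolate_55)),isolate_17),(isolate_21,((isolate_32,(isolate_62,isolate_9)),(isolate_13,isolate_76)))); the answer is its 10 terminal taxa in alphabetical order.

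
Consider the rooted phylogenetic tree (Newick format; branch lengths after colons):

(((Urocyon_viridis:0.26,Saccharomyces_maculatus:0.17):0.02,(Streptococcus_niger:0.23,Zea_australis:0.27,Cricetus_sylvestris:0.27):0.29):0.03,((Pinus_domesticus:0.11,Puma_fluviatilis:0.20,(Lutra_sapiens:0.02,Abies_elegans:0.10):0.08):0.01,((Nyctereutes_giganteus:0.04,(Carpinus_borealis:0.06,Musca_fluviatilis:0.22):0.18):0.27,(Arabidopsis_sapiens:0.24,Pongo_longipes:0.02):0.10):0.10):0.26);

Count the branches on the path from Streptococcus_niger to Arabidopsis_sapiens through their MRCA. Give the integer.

The MRCA of Streptococcus_niger and Arabidopsis_sapiens is the root of the tree.
From Streptococcus_niger up to that node: 3 branches. From Arabidopsis_sapiens up to the same node: 4 branches. Total: 3 + 4 = 7.

7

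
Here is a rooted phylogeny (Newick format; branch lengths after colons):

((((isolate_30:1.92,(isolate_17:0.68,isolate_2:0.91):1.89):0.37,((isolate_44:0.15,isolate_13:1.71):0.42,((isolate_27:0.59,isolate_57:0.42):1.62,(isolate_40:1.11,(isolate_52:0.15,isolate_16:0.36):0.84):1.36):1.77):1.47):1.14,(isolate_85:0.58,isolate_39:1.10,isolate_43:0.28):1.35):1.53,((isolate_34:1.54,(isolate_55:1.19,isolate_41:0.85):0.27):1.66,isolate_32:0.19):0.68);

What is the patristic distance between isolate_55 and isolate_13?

10.07

The path runs isolate_55 → … → MRCA → … → isolate_13; the MRCA is the root of the tree.
Branch lengths along that path: 1.19 + 0.27 + 1.66 + 0.68 + 1.53 + 1.14 + 1.47 + 0.42 + 1.71 = 10.07.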